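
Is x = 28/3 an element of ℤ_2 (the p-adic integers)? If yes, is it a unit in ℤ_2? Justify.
x ∈ ℤ_2 but not a unit; v_2(x) = 2 > 0

ℤ_2 = {x ∈ ℚ_2 : v_2(x) ≥ 0} and ℤ_2^× = {x ∈ ℤ_2 : v_2(x) = 0}. Here v_2(28/3) = v_2(num) − v_2(den) = 2; compare against these criteria.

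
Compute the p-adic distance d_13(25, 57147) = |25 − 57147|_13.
d_13(25, 57147) = 1/28561

Step 1 — x − y = 25 − 57147 = -57122. Step 2 — v_13(-57122) = 4 (factor: -57122 = −(13^4 · 2); the sign does not affect v_p). Step 3 — |x − y|_13 = 13^{-4} = 1/28561.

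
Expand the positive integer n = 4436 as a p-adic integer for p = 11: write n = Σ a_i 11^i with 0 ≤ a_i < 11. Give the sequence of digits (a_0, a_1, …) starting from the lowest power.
(a_0, a_1, …) = (3, 7, 3, 3)

Repeated division by 11 gives the digits low-to-high: 4436 = 3 + 7·11^1 + 3·11^2 + 3·11^3. Digit sequence: (3, 7, 3, 3).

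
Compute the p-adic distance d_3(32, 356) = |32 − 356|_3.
d_3(32, 356) = 1/81

Step 1 — x − y = 32 − 356 = -324. Step 2 — v_3(-324) = 4 (factor: -324 = −(3^4 · 4); the sign does not affect v_p). Step 3 — |x − y|_3 = 3^{-4} = 1/81.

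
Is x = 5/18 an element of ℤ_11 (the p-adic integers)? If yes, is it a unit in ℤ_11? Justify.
x ∈ ℤ_11^× (unit); v_11(x) = 0

ℤ_11 = {x ∈ ℚ_11 : v_11(x) ≥ 0} and ℤ_11^× = {x ∈ ℤ_11 : v_11(x) = 0}. Here v_11(5/18) = v_11(num) − v_11(den) = 0; compare against these criteria.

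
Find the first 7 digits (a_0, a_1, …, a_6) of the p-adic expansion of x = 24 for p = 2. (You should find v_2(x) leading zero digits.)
(a_0, …, a_6) = (0, 0, 0, 1, 1, 0, 0)

v_2(24) = 3, so a_0 = ... = a_2 = 0. Factor out: x = 2^3 · u with u = 3 a unit in ℤ_2. Expand u iteratively via a_{v+i} = u_i mod 2, u_{i+1} = (u_i − a_{v+i})/2:
  u_0 = 3;  a_3 = 1;  u_1 = (u_0 − 1)/2 = 1
  u_1 = 1;  a_4 = 1;  u_2 = (u_1 − 1)/2 = 0
  u_2 = 0;  a_5 = 0;  u_3 = (u_2 − 0)/2 = 0
  u_3 = 0;  a_6 = 0;  u_4 = (u_3 − 0)/2 = 0
Digits: (0, 0, 0, 1, 1, 0, 0).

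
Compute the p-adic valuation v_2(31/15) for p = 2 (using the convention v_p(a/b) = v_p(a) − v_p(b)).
v_2(31/15) = 0

Factor powers of 2 from the numerator and denominator of the reduced fraction: 31 = 2^0 · 31 and 15 = 2^0 · 15. Apply v_p(a/b) = v_p(a) − v_p(b): v_2(31/15) = 0 − 0 = 0.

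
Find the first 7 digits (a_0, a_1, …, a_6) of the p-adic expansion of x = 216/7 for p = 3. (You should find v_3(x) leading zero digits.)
(a_0, …, a_6) = (0, 0, 0, 2, 1, 0, 2)

v_3(216/7) = 3, so a_0 = ... = a_2 = 0. Factor out: x = 3^3 · u with u = 8/7 a unit in ℤ_3. Expand u iteratively via a_{v+i} = u_i mod 3, u_{i+1} = (u_i − a_{v+i})/3:
  u_0 = 8/7;  a_3 = 2;  u_1 = (u_0 − 2)/3 = -2/7
  u_1 = -2/7;  a_4 = 1;  u_2 = (u_1 − 1)/3 = -3/7
  u_2 = -3/7;  a_5 = 0;  u_3 = (u_2 − 0)/3 = -1/7
  u_3 = -1/7;  a_6 = 2;  u_4 = (u_3 − 2)/3 = -5/7
Digits: (0, 0, 0, 2, 1, 0, 2).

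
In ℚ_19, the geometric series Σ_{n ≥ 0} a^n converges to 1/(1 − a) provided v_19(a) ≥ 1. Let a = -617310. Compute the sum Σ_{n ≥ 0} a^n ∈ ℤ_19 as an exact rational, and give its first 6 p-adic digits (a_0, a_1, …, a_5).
Σ a^n = 1/(1 − a) = 1/617311;  first 6 digits = (1, 0, 0, 5, 14, 18)

v_19(a) = 3 ≥ 1, so the series converges in ℤ_19 to 1/(1 − a) = 1/(1 − (-617310)) = 1/617311. Expand this rational in ℤ_19: compute digits iteratively via d_i = x_i mod 19, x_{i+1} = (x_i − d_i)/19. The first 6 digits are (1, 0, 0, 5, 14, 18).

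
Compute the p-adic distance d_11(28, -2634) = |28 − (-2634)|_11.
d_11(28, -2634) = 1/1331

Step 1 — x − y = 28 − (-2634) = 2662. Step 2 — v_11(2662) = 3 (factor: 2662 = (11^3 · 2); the sign does not affect v_p). Step 3 — |x − y|_11 = 11^{-3} = 1/1331.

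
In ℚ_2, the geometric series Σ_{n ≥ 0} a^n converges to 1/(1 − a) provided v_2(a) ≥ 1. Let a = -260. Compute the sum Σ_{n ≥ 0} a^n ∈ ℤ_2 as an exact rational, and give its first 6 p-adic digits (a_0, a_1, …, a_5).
Σ a^n = 1/(1 − a) = 1/261;  first 6 digits = (1, 0, 1, 1, 0, 0)

v_2(a) = 2 ≥ 1, so the series converges in ℤ_2 to 1/(1 − a) = 1/(1 − (-260)) = 1/261. Expand this rational in ℤ_2: compute digits iteratively via d_i = x_i mod 2, x_{i+1} = (x_i − d_i)/2. The first 6 digits are (1, 0, 1, 1, 0, 0).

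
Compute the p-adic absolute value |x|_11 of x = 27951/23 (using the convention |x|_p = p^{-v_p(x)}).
|27951/23|_11 = 1/1331

Step 1 — compute v_11(x) by factoring powers of 11 out of the numerator and denominator: v_11(27951/23) = 3. Step 2 — apply |x|_p = p^{-v_p(x)} = 11^{-3} = 1/1331.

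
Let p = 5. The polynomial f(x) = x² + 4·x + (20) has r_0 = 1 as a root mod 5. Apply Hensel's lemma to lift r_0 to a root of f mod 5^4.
r_3 = 101 (mod 625)

Hensel: r_{i+1} = r_i − f(r_i)·(f′(r_i))^{-1} mod 5^{i+2}, f′(x) = 2x + 4. Iterate:
  r_0 = 1 (mod 5)
  r_1 = 1 (mod 25)
  r_2 = 101 (mod 125)
  r_3 = 101 (mod 625)
Final: r = 101 satisfies f(r) ≡ 0 mod 5^4.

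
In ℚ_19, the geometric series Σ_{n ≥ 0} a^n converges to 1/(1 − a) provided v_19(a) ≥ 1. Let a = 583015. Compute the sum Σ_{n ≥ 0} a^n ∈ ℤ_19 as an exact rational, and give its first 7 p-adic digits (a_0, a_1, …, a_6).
Σ a^n = 1/(1 − a) = -1/583014;  first 7 digits = (1, 0, 0, 9, 4, 0, 5)

v_19(a) = 3 ≥ 1, so the series converges in ℤ_19 to 1/(1 − a) = 1/(1 − 583015) = -1/583014. Expand this rational in ℤ_19: compute digits iteratively via d_i = x_i mod 19, x_{i+1} = (x_i − d_i)/19. The first 7 digits are (1, 0, 0, 9, 4, 0, 5).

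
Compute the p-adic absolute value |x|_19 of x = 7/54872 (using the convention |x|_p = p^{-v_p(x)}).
|7/54872|_19 = 6859

Step 1 — compute v_19(x) by factoring powers of 19 out of the numerator and denominator: v_19(7/54872) = -3. Step 2 — apply |x|_p = p^{-v_p(x)} = 19^{3} = 6859.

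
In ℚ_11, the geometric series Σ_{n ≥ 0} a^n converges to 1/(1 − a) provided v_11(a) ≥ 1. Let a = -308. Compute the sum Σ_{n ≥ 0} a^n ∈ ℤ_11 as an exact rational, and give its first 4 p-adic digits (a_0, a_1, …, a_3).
Σ a^n = 1/(1 − a) = 1/309;  first 4 digits = (1, 5, 0, 9)

v_11(a) = 1 ≥ 1, so the series converges in ℤ_11 to 1/(1 − a) = 1/(1 − (-308)) = 1/309. Expand this rational in ℤ_11: compute digits iteratively via d_i = x_i mod 11, x_{i+1} = (x_i − d_i)/11. The first 4 digits are (1, 5, 0, 9).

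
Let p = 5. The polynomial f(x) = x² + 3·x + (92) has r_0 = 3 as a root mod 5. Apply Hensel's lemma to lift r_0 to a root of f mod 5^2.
r_1 = 13 (mod 25)

Hensel: r_{i+1} = r_i − f(r_i)·(f′(r_i))^{-1} mod 5^{i+2}, f′(x) = 2x + 3. Iterate:
  r_0 = 3 (mod 5)
  r_1 = 13 (mod 25)
Final: r = 13 satisfies f(r) ≡ 0 mod 5^2.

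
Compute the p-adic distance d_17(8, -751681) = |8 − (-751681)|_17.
d_17(8, -751681) = 1/83521

Step 1 — x − y = 8 − (-751681) = 751689. Step 2 — v_17(751689) = 4 (factor: 751689 = (17^4 · 9); the sign does not affect v_p). Step 3 — |x − y|_17 = 17^{-4} = 1/83521.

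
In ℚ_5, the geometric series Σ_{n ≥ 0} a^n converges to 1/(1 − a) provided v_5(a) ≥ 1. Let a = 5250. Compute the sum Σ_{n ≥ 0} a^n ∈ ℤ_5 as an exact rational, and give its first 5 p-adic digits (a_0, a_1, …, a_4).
Σ a^n = 1/(1 − a) = -1/5249;  first 5 digits = (1, 0, 0, 2, 3)

v_5(a) = 3 ≥ 1, so the series converges in ℤ_5 to 1/(1 − a) = 1/(1 − 5250) = -1/5249. Expand this rational in ℤ_5: compute digits iteratively via d_i = x_i mod 5, x_{i+1} = (x_i − d_i)/5. The first 5 digits are (1, 0, 0, 2, 3).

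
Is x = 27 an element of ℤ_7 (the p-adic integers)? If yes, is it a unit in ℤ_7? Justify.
x ∈ ℤ_7^× (unit); v_7(x) = 0

ℤ_7 = {x ∈ ℚ_7 : v_7(x) ≥ 0} and ℤ_7^× = {x ∈ ℤ_7 : v_7(x) = 0}. Here v_7(27) = v_7(num) − v_7(den) = 0; compare against these criteria.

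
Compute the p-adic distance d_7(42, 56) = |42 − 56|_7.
d_7(42, 56) = 1/7

Step 1 — x − y = 42 − 56 = -14. Step 2 — v_7(-14) = 1 (factor: -14 = −(7^1 · 2); the sign does not affect v_p). Step 3 — |x − y|_7 = 7^{-1} = 1/7.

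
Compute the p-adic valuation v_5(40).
v_5(40) = 1

v_5(n) is the largest exponent k such that 5^k divides n. Factor out: 40 = 5^1 · 8. (Sign doesn't affect v_p.) So v_5(40) = 1.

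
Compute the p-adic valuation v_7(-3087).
v_7(-3087) = 3

v_7(n) is the largest exponent k such that 7^k divides n. Factor out: -3087 = -7^3 · 9. (Sign doesn't affect v_p.) So v_7(-3087) = 3.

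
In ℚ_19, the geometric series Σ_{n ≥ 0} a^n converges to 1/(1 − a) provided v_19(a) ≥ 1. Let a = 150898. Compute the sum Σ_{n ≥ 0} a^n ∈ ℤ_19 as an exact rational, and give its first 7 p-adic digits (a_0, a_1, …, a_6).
Σ a^n = 1/(1 − a) = -1/150897;  first 7 digits = (1, 0, 0, 3, 1, 0, 9)

v_19(a) = 3 ≥ 1, so the series converges in ℤ_19 to 1/(1 − a) = 1/(1 − 150898) = -1/150897. Expand this rational in ℤ_19: compute digits iteratively via d_i = x_i mod 19, x_{i+1} = (x_i − d_i)/19. The first 7 digits are (1, 0, 0, 3, 1, 0, 9).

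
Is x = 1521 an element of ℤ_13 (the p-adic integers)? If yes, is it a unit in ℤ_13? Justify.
x ∈ ℤ_13 but not a unit; v_13(x) = 2 > 0

ℤ_13 = {x ∈ ℚ_13 : v_13(x) ≥ 0} and ℤ_13^× = {x ∈ ℤ_13 : v_13(x) = 0}. Here v_13(1521) = v_13(num) − v_13(den) = 2; compare against these criteria.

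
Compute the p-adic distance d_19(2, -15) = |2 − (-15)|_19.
d_19(2, -15) = 1

Step 1 — x − y = 2 − (-15) = 17. Step 2 — v_19(17) = 0 (factor: 17 = (19^0 · 17); the sign does not affect v_p). Step 3 — |x − y|_19 = 19^{0} = 1.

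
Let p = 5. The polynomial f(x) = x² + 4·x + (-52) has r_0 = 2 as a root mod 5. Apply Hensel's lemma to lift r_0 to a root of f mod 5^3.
r_2 = 82 (mod 125)

Hensel: r_{i+1} = r_i − f(r_i)·(f′(r_i))^{-1} mod 5^{i+2}, f′(x) = 2x + 4. Iterate:
  r_0 = 2 (mod 5)
  r_1 = 7 (mod 25)
  r_2 = 82 (mod 125)
Final: r = 82 satisfies f(r) ≡ 0 mod 5^3.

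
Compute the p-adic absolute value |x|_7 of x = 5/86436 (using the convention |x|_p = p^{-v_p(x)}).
|5/86436|_7 = 2401

Step 1 — compute v_7(x) by factoring powers of 7 out of the numerator and denominator: v_7(5/86436) = -4. Step 2 — apply |x|_p = p^{-v_p(x)} = 7^{4} = 2401.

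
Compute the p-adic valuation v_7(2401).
v_7(2401) = 4

v_7(n) is the largest exponent k such that 7^k divides n. Factor out: 2401 = 7^4 · 1. (Sign doesn't affect v_p.) So v_7(2401) = 4.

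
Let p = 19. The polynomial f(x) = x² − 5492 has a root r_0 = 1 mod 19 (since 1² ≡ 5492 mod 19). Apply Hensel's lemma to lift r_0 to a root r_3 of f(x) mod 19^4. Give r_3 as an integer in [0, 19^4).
r_3 = 122057 (mod 130321)

Hensel's recurrence: r_{i+1} = r_i − f(r_i)·(f′(r_i))^{-1} mod 19^{i+2}, with f′(x) = 2x. Iterate:
  r_0 = 1 (mod 19)
  r_1 = 39 (mod 361)
  r_2 = 5454 (mod 6859)
  r_3 = 122057 (mod 130321)
Final: r_3 = 122057, and one checks f(r_3) ≡ 0 mod 19^4.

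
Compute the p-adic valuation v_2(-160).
v_2(-160) = 5

v_2(n) is the largest exponent k such that 2^k divides n. Factor out: -160 = -2^5 · 5. (Sign doesn't affect v_p.) So v_2(-160) = 5.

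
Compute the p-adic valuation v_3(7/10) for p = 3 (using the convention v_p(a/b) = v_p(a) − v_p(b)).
v_3(7/10) = 0

Factor powers of 3 from the numerator and denominator of the reduced fraction: 7 = 3^0 · 7 and 10 = 3^0 · 10. Apply v_p(a/b) = v_p(a) − v_p(b): v_3(7/10) = 0 − 0 = 0.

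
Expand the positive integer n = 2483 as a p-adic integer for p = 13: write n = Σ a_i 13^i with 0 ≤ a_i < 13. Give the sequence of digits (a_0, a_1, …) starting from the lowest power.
(a_0, a_1, …) = (0, 9, 1, 1)

Repeated division by 13 gives the digits low-to-high: 2483 = 9·13^1 + 1·13^2 + 1·13^3. Digit sequence: (0, 9, 1, 1).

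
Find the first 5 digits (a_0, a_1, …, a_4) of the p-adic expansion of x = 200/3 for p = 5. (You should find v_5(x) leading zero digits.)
(a_0, …, a_4) = (0, 0, 1, 2, 3)

v_5(200/3) = 2, so a_0 = ... = a_1 = 0. Factor out: x = 5^2 · u with u = 8/3 a unit in ℤ_5. Expand u iteratively via a_{v+i} = u_i mod 5, u_{i+1} = (u_i − a_{v+i})/5:
  u_0 = 8/3;  a_2 = 1;  u_1 = (u_0 − 1)/5 = 1/3
  u_1 = 1/3;  a_3 = 2;  u_2 = (u_1 − 2)/5 = -1/3
  u_2 = -1/3;  a_4 = 3;  u_3 = (u_2 − 3)/5 = -2/3
Digits: (0, 0, 1, 2, 3).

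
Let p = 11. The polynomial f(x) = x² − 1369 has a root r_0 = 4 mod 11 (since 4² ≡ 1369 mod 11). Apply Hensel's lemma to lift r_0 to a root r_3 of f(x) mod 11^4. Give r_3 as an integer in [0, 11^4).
r_3 = 37 (mod 14641)

Hensel's recurrence: r_{i+1} = r_i − f(r_i)·(f′(r_i))^{-1} mod 11^{i+2}, with f′(x) = 2x. Iterate:
  r_0 = 4 (mod 11)
  r_1 = 37 (mod 121)
  r_2 = 37 (mod 1331)
  r_3 = 37 (mod 14641)
Final: r_3 = 37, and one checks f(r_3) ≡ 0 mod 11^4.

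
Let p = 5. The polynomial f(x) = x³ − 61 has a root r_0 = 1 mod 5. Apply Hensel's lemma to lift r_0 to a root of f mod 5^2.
r_1 = 21 (mod 25)

Hensel: r_{i+1} = r_i − f(r_i)/f′(r_i) mod 5^{i+2}, where f′(x) = 3x². Iterate:
  r_0 = 1 (mod 5)
  r_1 = 21 (mod 25)
Final: r = 21 with f(r) ≡ 0 mod 5^2.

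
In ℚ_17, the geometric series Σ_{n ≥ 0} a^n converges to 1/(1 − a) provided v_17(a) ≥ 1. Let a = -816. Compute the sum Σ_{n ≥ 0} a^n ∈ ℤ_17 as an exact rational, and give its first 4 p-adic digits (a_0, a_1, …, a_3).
Σ a^n = 1/(1 − a) = 1/817;  first 4 digits = (1, 3, 6, 9)

v_17(a) = 1 ≥ 1, so the series converges in ℤ_17 to 1/(1 − a) = 1/(1 − (-816)) = 1/817. Expand this rational in ℤ_17: compute digits iteratively via d_i = x_i mod 17, x_{i+1} = (x_i − d_i)/17. The first 4 digits are (1, 3, 6, 9).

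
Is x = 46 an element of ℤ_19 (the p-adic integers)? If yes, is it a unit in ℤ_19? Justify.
x ∈ ℤ_19^× (unit); v_19(x) = 0

ℤ_19 = {x ∈ ℚ_19 : v_19(x) ≥ 0} and ℤ_19^× = {x ∈ ℤ_19 : v_19(x) = 0}. Here v_19(46) = v_19(num) − v_19(den) = 0; compare against these criteria.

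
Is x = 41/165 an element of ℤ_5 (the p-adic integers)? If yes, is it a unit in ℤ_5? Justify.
x ∉ ℤ_5 (v_5(x) = -1 < 0)

ℤ_5 = {x ∈ ℚ_5 : v_5(x) ≥ 0} and ℤ_5^× = {x ∈ ℤ_5 : v_5(x) = 0}. Here v_5(41/165) = v_5(num) − v_5(den) = -1; compare against these criteria.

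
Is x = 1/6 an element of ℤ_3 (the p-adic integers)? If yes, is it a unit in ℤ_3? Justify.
x ∉ ℤ_3 (v_3(x) = -1 < 0)

ℤ_3 = {x ∈ ℚ_3 : v_3(x) ≥ 0} and ℤ_3^× = {x ∈ ℤ_3 : v_3(x) = 0}. Here v_3(1/6) = v_3(num) − v_3(den) = -1; compare against these criteria.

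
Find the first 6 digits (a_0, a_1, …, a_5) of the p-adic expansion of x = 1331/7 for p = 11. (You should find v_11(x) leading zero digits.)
(a_0, …, a_5) = (0, 0, 0, 8, 4, 9)

v_11(1331/7) = 3, so a_0 = ... = a_2 = 0. Factor out: x = 11^3 · u with u = 1/7 a unit in ℤ_11. Expand u iteratively via a_{v+i} = u_i mod 11, u_{i+1} = (u_i − a_{v+i})/11:
  u_0 = 1/7;  a_3 = 8;  u_1 = (u_0 − 8)/11 = -5/7
  u_1 = -5/7;  a_4 = 4;  u_2 = (u_1 − 4)/11 = -3/7
  u_2 = -3/7;  a_5 = 9;  u_3 = (u_2 − 9)/11 = -6/7
Digits: (0, 0, 0, 8, 4, 9).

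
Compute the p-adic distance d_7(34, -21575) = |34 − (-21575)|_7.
d_7(34, -21575) = 1/2401

Step 1 — x − y = 34 − (-21575) = 21609. Step 2 — v_7(21609) = 4 (factor: 21609 = (7^4 · 9); the sign does not affect v_p). Step 3 — |x − y|_7 = 7^{-4} = 1/2401.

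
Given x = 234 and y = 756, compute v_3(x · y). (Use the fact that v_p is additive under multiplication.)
v_3(176904) = 5

v_p(x) = 2 (factor: 234 = 3^2 · 26); v_p(y) = 3 (factor: 756 = 3^3 · 28). Additivity: v_p(xy) = v_p(x) + v_p(y) = 2 + 3 = 5. (Direct check: xy = 176904 = 3^5 · (728).)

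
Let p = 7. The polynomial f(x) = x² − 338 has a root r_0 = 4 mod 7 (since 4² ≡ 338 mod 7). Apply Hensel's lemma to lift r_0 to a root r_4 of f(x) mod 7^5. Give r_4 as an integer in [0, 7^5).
r_4 = 8950 (mod 16807)

Hensel's recurrence: r_{i+1} = r_i − f(r_i)·(f′(r_i))^{-1} mod 7^{i+2}, with f′(x) = 2x. Iterate:
  r_0 = 4 (mod 7)
  r_1 = 32 (mod 49)
  r_2 = 32 (mod 343)
  r_3 = 1747 (mod 2401)
  r_4 = 8950 (mod 16807)
Final: r_4 = 8950, and one checks f(r_4) ≡ 0 mod 7^5.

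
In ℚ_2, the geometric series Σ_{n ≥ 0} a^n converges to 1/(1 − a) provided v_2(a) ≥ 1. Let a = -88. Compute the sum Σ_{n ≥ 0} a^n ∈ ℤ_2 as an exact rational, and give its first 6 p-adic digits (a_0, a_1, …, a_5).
Σ a^n = 1/(1 − a) = 1/89;  first 6 digits = (1, 0, 0, 1, 0, 1)

v_2(a) = 3 ≥ 1, so the series converges in ℤ_2 to 1/(1 − a) = 1/(1 − (-88)) = 1/89. Expand this rational in ℤ_2: compute digits iteratively via d_i = x_i mod 2, x_{i+1} = (x_i − d_i)/2. The first 6 digits are (1, 0, 0, 1, 0, 1).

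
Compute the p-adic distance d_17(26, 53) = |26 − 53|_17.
d_17(26, 53) = 1

Step 1 — x − y = 26 − 53 = -27. Step 2 — v_17(-27) = 0 (factor: -27 = −(17^0 · 27); the sign does not affect v_p). Step 3 — |x − y|_17 = 17^{0} = 1.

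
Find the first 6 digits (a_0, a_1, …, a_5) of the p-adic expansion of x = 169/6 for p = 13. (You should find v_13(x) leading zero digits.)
(a_0, …, a_5) = (0, 0, 11, 10, 10, 10)

v_13(169/6) = 2, so a_0 = ... = a_1 = 0. Factor out: x = 13^2 · u with u = 1/6 a unit in ℤ_13. Expand u iteratively via a_{v+i} = u_i mod 13, u_{i+1} = (u_i − a_{v+i})/13:
  u_0 = 1/6;  a_2 = 11;  u_1 = (u_0 − 11)/13 = -5/6
  u_1 = -5/6;  a_3 = 10;  u_2 = (u_1 − 10)/13 = -5/6
  u_2 = -5/6;  a_4 = 10;  u_3 = (u_2 − 10)/13 = -5/6
  u_3 = -5/6;  a_5 = 10;  u_4 = (u_3 − 10)/13 = -5/6
Digits: (0, 0, 11, 10, 10, 10).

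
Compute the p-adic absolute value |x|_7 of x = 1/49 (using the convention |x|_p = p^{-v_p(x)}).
|1/49|_7 = 49

Step 1 — compute v_7(x) by factoring powers of 7 out of the numerator and denominator: v_7(1/49) = -2. Step 2 — apply |x|_p = p^{-v_p(x)} = 7^{2} = 49.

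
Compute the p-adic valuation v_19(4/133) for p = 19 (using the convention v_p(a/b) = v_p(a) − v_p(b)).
v_19(4/133) = -1

Factor powers of 19 from the numerator and denominator of the reduced fraction: 4 = 19^0 · 4 and 133 = 19^1 · 7. Apply v_p(a/b) = v_p(a) − v_p(b): v_19(4/133) = 0 − 1 = -1.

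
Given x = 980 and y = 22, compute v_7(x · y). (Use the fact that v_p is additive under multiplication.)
v_7(21560) = 2

v_p(x) = 2 (factor: 980 = 7^2 · 20); v_p(y) = 0 (factor: 22 = 7^0 · 22). Additivity: v_p(xy) = v_p(x) + v_p(y) = 2 + 0 = 2. (Direct check: xy = 21560 = 7^2 · (440).)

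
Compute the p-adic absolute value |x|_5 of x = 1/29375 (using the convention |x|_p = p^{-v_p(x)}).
|1/29375|_5 = 625

Step 1 — compute v_5(x) by factoring powers of 5 out of the numerator and denominator: v_5(1/29375) = -4. Step 2 — apply |x|_p = p^{-v_p(x)} = 5^{4} = 625.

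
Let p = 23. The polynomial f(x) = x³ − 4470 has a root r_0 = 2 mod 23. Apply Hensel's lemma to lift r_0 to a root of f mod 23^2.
r_1 = 462 (mod 529)

Hensel: r_{i+1} = r_i − f(r_i)/f′(r_i) mod 23^{i+2}, where f′(x) = 3x². Iterate:
  r_0 = 2 (mod 23)
  r_1 = 462 (mod 529)
Final: r = 462 with f(r) ≡ 0 mod 23^2.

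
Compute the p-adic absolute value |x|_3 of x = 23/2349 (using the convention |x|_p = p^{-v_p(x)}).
|23/2349|_3 = 81

Step 1 — compute v_3(x) by factoring powers of 3 out of the numerator and denominator: v_3(23/2349) = -4. Step 2 — apply |x|_p = p^{-v_p(x)} = 3^{4} = 81.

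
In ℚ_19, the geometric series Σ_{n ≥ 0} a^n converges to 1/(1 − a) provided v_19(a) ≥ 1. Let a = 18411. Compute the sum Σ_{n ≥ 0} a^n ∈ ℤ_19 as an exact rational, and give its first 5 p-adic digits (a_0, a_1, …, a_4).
Σ a^n = 1/(1 − a) = -1/18410;  first 5 digits = (1, 0, 13, 2, 17)

v_19(a) = 2 ≥ 1, so the series converges in ℤ_19 to 1/(1 − a) = 1/(1 − 18411) = -1/18410. Expand this rational in ℤ_19: compute digits iteratively via d_i = x_i mod 19, x_{i+1} = (x_i − d_i)/19. The first 5 digits are (1, 0, 13, 2, 17).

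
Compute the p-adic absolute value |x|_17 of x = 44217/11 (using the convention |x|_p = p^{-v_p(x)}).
|44217/11|_17 = 1/4913

Step 1 — compute v_17(x) by factoring powers of 17 out of the numerator and denominator: v_17(44217/11) = 3. Step 2 — apply |x|_p = p^{-v_p(x)} = 17^{-3} = 1/4913.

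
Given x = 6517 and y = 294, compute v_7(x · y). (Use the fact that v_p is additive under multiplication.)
v_7(1915998) = 5

v_p(x) = 3 (factor: 6517 = 7^3 · 19); v_p(y) = 2 (factor: 294 = 7^2 · 6). Additivity: v_p(xy) = v_p(x) + v_p(y) = 3 + 2 = 5. (Direct check: xy = 1915998 = 7^5 · (114).)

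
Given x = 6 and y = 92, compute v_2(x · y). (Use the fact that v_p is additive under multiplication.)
v_2(552) = 3

v_p(x) = 1 (factor: 6 = 2^1 · 3); v_p(y) = 2 (factor: 92 = 2^2 · 23). Additivity: v_p(xy) = v_p(x) + v_p(y) = 1 + 2 = 3. (Direct check: xy = 552 = 2^3 · (69).)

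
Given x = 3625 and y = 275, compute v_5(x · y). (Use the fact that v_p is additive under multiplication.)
v_5(996875) = 5

v_p(x) = 3 (factor: 3625 = 5^3 · 29); v_p(y) = 2 (factor: 275 = 5^2 · 11). Additivity: v_p(xy) = v_p(x) + v_p(y) = 3 + 2 = 5. (Direct check: xy = 996875 = 5^5 · (319).)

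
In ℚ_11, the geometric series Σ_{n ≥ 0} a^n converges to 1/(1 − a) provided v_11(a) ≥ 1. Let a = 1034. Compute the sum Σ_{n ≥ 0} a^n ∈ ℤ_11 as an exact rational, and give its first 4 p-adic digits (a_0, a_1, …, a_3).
Σ a^n = 1/(1 − a) = -1/1033;  first 4 digits = (1, 6, 0, 8)

v_11(a) = 1 ≥ 1, so the series converges in ℤ_11 to 1/(1 − a) = 1/(1 − 1034) = -1/1033. Expand this rational in ℤ_11: compute digits iteratively via d_i = x_i mod 11, x_{i+1} = (x_i − d_i)/11. The first 4 digits are (1, 6, 0, 8).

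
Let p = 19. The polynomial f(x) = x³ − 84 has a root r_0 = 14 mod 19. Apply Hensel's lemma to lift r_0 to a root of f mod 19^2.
r_1 = 147 (mod 361)

Hensel: r_{i+1} = r_i − f(r_i)/f′(r_i) mod 19^{i+2}, where f′(x) = 3x². Iterate:
  r_0 = 14 (mod 19)
  r_1 = 147 (mod 361)
Final: r = 147 with f(r) ≡ 0 mod 19^2.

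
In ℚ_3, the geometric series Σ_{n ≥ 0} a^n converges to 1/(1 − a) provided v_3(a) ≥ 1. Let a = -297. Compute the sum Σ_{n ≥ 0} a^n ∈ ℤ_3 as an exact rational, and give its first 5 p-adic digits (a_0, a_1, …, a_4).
Σ a^n = 1/(1 − a) = 1/298;  first 5 digits = (1, 0, 0, 1, 2)

v_3(a) = 3 ≥ 1, so the series converges in ℤ_3 to 1/(1 − a) = 1/(1 − (-297)) = 1/298. Expand this rational in ℤ_3: compute digits iteratively via d_i = x_i mod 3, x_{i+1} = (x_i − d_i)/3. The first 5 digits are (1, 0, 0, 1, 2).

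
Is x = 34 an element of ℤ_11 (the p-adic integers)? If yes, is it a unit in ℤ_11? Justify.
x ∈ ℤ_11^× (unit); v_11(x) = 0

ℤ_11 = {x ∈ ℚ_11 : v_11(x) ≥ 0} and ℤ_11^× = {x ∈ ℤ_11 : v_11(x) = 0}. Here v_11(34) = v_11(num) − v_11(den) = 0; compare against these criteria.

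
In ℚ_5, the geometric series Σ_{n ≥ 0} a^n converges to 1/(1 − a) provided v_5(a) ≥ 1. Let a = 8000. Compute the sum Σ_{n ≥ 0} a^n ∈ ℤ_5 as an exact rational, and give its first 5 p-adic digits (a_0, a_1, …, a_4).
Σ a^n = 1/(1 − a) = -1/7999;  first 5 digits = (1, 0, 0, 4, 2)

v_5(a) = 3 ≥ 1, so the series converges in ℤ_5 to 1/(1 − a) = 1/(1 − 8000) = -1/7999. Expand this rational in ℤ_5: compute digits iteratively via d_i = x_i mod 5, x_{i+1} = (x_i − d_i)/5. The first 5 digits are (1, 0, 0, 4, 2).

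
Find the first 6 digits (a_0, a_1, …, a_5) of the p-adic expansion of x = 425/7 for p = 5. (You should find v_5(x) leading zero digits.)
(a_0, …, a_5) = (0, 0, 1, 1, 2, 1)

v_5(425/7) = 2, so a_0 = ... = a_1 = 0. Factor out: x = 5^2 · u with u = 17/7 a unit in ℤ_5. Expand u iteratively via a_{v+i} = u_i mod 5, u_{i+1} = (u_i − a_{v+i})/5:
  u_0 = 17/7;  a_2 = 1;  u_1 = (u_0 − 1)/5 = 2/7
  u_1 = 2/7;  a_3 = 1;  u_2 = (u_1 − 1)/5 = -1/7
  u_2 = -1/7;  a_4 = 2;  u_3 = (u_2 − 2)/5 = -3/7
  u_3 = -3/7;  a_5 = 1;  u_4 = (u_3 − 1)/5 = -2/7
Digits: (0, 0, 1, 1, 2, 1).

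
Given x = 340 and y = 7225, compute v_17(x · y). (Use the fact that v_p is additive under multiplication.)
v_17(2456500) = 3

v_p(x) = 1 (factor: 340 = 17^1 · 20); v_p(y) = 2 (factor: 7225 = 17^2 · 25). Additivity: v_p(xy) = v_p(x) + v_p(y) = 1 + 2 = 3. (Direct check: xy = 2456500 = 17^3 · (500).)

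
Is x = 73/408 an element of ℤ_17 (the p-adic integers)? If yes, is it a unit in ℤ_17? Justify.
x ∉ ℤ_17 (v_17(x) = -1 < 0)

ℤ_17 = {x ∈ ℚ_17 : v_17(x) ≥ 0} and ℤ_17^× = {x ∈ ℤ_17 : v_17(x) = 0}. Here v_17(73/408) = v_17(num) − v_17(den) = -1; compare against these criteria.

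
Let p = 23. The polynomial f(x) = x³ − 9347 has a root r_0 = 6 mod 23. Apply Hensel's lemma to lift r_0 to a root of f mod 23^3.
r_2 = 9735 (mod 12167)

Hensel: r_{i+1} = r_i − f(r_i)/f′(r_i) mod 23^{i+2}, where f′(x) = 3x². Iterate:
  r_0 = 6 (mod 23)
  r_1 = 213 (mod 529)
  r_2 = 9735 (mod 12167)
Final: r = 9735 with f(r) ≡ 0 mod 23^3.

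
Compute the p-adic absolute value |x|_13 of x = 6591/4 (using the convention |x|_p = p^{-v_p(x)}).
|6591/4|_13 = 1/2197

Step 1 — compute v_13(x) by factoring powers of 13 out of the numerator and denominator: v_13(6591/4) = 3. Step 2 — apply |x|_p = p^{-v_p(x)} = 13^{-3} = 1/2197.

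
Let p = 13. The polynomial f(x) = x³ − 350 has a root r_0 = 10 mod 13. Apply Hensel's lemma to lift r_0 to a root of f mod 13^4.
r_3 = 10852 (mod 28561)

Hensel: r_{i+1} = r_i − f(r_i)/f′(r_i) mod 13^{i+2}, where f′(x) = 3x². Iterate:
  r_0 = 10 (mod 13)
  r_1 = 36 (mod 169)
  r_2 = 2064 (mod 2197)
  r_3 = 10852 (mod 28561)
Final: r = 10852 with f(r) ≡ 0 mod 13^4.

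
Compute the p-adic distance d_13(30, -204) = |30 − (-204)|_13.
d_13(30, -204) = 1/13

Step 1 — x − y = 30 − (-204) = 234. Step 2 — v_13(234) = 1 (factor: 234 = (13^1 · 18); the sign does not affect v_p). Step 3 — |x − y|_13 = 13^{-1} = 1/13.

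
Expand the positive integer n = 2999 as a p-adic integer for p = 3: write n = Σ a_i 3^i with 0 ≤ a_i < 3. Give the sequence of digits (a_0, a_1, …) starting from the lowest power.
(a_0, a_1, …) = (2, 0, 0, 0, 1, 0, 1, 1)

Repeated division by 3 gives the digits low-to-high: 2999 = 2 + 1·3^4 + 1·3^6 + 1·3^7. Digit sequence: (2, 0, 0, 0, 1, 0, 1, 1).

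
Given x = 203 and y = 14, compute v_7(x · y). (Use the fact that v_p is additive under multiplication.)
v_7(2842) = 2

v_p(x) = 1 (factor: 203 = 7^1 · 29); v_p(y) = 1 (factor: 14 = 7^1 · 2). Additivity: v_p(xy) = v_p(x) + v_p(y) = 1 + 1 = 2. (Direct check: xy = 2842 = 7^2 · (58).)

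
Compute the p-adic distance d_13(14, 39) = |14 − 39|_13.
d_13(14, 39) = 1

Step 1 — x − y = 14 − 39 = -25. Step 2 — v_13(-25) = 0 (factor: -25 = −(13^0 · 25); the sign does not affect v_p). Step 3 — |x − y|_13 = 13^{0} = 1.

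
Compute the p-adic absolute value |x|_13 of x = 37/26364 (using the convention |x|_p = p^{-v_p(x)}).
|37/26364|_13 = 2197

Step 1 — compute v_13(x) by factoring powers of 13 out of the numerator and denominator: v_13(37/26364) = -3. Step 2 — apply |x|_p = p^{-v_p(x)} = 13^{3} = 2197.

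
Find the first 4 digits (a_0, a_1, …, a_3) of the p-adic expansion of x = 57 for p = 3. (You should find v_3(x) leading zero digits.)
(a_0, …, a_3) = (0, 1, 0, 2)

v_3(57) = 1, so a_0 = ... = a_0 = 0. Factor out: x = 3^1 · u with u = 19 a unit in ℤ_3. Expand u iteratively via a_{v+i} = u_i mod 3, u_{i+1} = (u_i − a_{v+i})/3:
  u_0 = 19;  a_1 = 1;  u_1 = (u_0 − 1)/3 = 6
  u_1 = 6;  a_2 = 0;  u_2 = (u_1 − 0)/3 = 2
  u_2 = 2;  a_3 = 2;  u_3 = (u_2 − 2)/3 = 0
Digits: (0, 1, 0, 2).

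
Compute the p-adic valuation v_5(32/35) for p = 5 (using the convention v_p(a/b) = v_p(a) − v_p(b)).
v_5(32/35) = -1

Factor powers of 5 from the numerator and denominator of the reduced fraction: 32 = 5^0 · 32 and 35 = 5^1 · 7. Apply v_p(a/b) = v_p(a) − v_p(b): v_5(32/35) = 0 − 1 = -1.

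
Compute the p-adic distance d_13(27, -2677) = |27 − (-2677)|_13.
d_13(27, -2677) = 1/169

Step 1 — x − y = 27 − (-2677) = 2704. Step 2 — v_13(2704) = 2 (factor: 2704 = (13^2 · 16); the sign does not affect v_p). Step 3 — |x − y|_13 = 13^{-2} = 1/169.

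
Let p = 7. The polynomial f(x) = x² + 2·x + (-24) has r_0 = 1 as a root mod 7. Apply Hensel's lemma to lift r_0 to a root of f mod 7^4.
r_3 = 2395 (mod 2401)

Hensel: r_{i+1} = r_i − f(r_i)·(f′(r_i))^{-1} mod 7^{i+2}, f′(x) = 2x + 2. Iterate:
  r_0 = 1 (mod 7)
  r_1 = 43 (mod 49)
  r_2 = 337 (mod 343)
  r_3 = 2395 (mod 2401)
Final: r = 2395 satisfies f(r) ≡ 0 mod 7^4.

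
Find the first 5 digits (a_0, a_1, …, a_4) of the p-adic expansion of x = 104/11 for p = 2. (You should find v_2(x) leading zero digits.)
(a_0, …, a_4) = (0, 0, 0, 1, 1)

v_2(104/11) = 3, so a_0 = ... = a_2 = 0. Factor out: x = 2^3 · u with u = 13/11 a unit in ℤ_2. Expand u iteratively via a_{v+i} = u_i mod 2, u_{i+1} = (u_i − a_{v+i})/2:
  u_0 = 13/11;  a_3 = 1;  u_1 = (u_0 − 1)/2 = 1/11
  u_1 = 1/11;  a_4 = 1;  u_2 = (u_1 − 1)/2 = -5/11
Digits: (0, 0, 0, 1, 1).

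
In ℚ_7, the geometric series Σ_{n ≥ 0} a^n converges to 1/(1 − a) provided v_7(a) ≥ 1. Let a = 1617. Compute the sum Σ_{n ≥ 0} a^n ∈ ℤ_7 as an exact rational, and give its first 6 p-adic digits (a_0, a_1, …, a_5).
Σ a^n = 1/(1 − a) = -1/1616;  first 6 digits = (1, 0, 5, 4, 4, 1)

v_7(a) = 2 ≥ 1, so the series converges in ℤ_7 to 1/(1 − a) = 1/(1 − 1617) = -1/1616. Expand this rational in ℤ_7: compute digits iteratively via d_i = x_i mod 7, x_{i+1} = (x_i − d_i)/7. The first 6 digits are (1, 0, 5, 4, 4, 1).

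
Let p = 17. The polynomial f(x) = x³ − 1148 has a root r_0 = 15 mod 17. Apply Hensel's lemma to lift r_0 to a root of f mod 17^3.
r_2 = 1732 (mod 4913)

Hensel: r_{i+1} = r_i − f(r_i)/f′(r_i) mod 17^{i+2}, where f′(x) = 3x². Iterate:
  r_0 = 15 (mod 17)
  r_1 = 287 (mod 289)
  r_2 = 1732 (mod 4913)
Final: r = 1732 with f(r) ≡ 0 mod 17^3.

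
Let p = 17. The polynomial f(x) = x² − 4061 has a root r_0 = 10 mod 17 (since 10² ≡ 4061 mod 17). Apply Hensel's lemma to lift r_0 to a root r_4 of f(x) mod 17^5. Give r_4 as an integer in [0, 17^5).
r_4 = 1230929 (mod 1419857)

Hensel's recurrence: r_{i+1} = r_i − f(r_i)·(f′(r_i))^{-1} mod 17^{i+2}, with f′(x) = 2x. Iterate:
  r_0 = 10 (mod 17)
  r_1 = 78 (mod 289)
  r_2 = 2679 (mod 4913)
  r_3 = 61635 (mod 83521)
  r_4 = 1230929 (mod 1419857)
Final: r_4 = 1230929, and one checks f(r_4) ≡ 0 mod 17^5.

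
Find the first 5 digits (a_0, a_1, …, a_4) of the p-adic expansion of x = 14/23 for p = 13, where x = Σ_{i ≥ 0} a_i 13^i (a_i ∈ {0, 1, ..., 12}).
(a_0, …, a_4) = (4, 2, 10, 6, 4)

v_13(14/23) = 0 (numerator and denominator both coprime to 13), so x ∈ ℤ_13^×. Compute digits iteratively via a_i = x_i mod 13, x_{i+1} = (x_i − a_i)/13, with x_0 = x:
  x_0 = 14/23;  a_0 = 4;  x_1 = (x_0 − 4)/13 = -6/23
  x_1 = -6/23;  a_1 = 2;  x_2 = (x_1 − 2)/13 = -4/23
  x_2 = -4/23;  a_2 = 10;  x_3 = (x_2 − 10)/13 = -18/23
  x_3 = -18/23;  a_3 = 6;  x_4 = (x_3 − 6)/13 = -12/23
  x_4 = -12/23;  a_4 = 4;  x_5 = (x_4 − 4)/13 = -8/23
Digits: (4, 2, 10, 6, 4).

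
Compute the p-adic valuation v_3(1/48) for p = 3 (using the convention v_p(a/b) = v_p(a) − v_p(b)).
v_3(1/48) = -1

Factor powers of 3 from the numerator and denominator of the reduced fraction: 1 = 3^0 · 1 and 48 = 3^1 · 16. Apply v_p(a/b) = v_p(a) − v_p(b): v_3(1/48) = 0 − 1 = -1.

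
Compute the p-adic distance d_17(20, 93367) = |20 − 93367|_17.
d_17(20, 93367) = 1/4913

Step 1 — x − y = 20 − 93367 = -93347. Step 2 — v_17(-93347) = 3 (factor: -93347 = −(17^3 · 19); the sign does not affect v_p). Step 3 — |x − y|_17 = 17^{-3} = 1/4913.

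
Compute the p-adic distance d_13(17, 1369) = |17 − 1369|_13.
d_13(17, 1369) = 1/169

Step 1 — x − y = 17 − 1369 = -1352. Step 2 — v_13(-1352) = 2 (factor: -1352 = −(13^2 · 8); the sign does not affect v_p). Step 3 — |x − y|_13 = 13^{-2} = 1/169.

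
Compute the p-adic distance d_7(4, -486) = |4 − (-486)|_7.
d_7(4, -486) = 1/49

Step 1 — x − y = 4 − (-486) = 490. Step 2 — v_7(490) = 2 (factor: 490 = (7^2 · 10); the sign does not affect v_p). Step 3 — |x − y|_7 = 7^{-2} = 1/49.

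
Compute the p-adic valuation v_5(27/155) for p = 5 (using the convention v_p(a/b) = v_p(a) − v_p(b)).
v_5(27/155) = -1

Factor powers of 5 from the numerator and denominator of the reduced fraction: 27 = 5^0 · 27 and 155 = 5^1 · 31. Apply v_p(a/b) = v_p(a) − v_p(b): v_5(27/155) = 0 − 1 = -1.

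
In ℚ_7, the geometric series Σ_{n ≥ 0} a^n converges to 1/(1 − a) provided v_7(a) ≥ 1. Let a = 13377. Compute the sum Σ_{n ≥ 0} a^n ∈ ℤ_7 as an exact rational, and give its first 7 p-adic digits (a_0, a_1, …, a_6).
Σ a^n = 1/(1 − a) = -1/13376;  first 7 digits = (1, 0, 0, 4, 5, 0, 2)

v_7(a) = 3 ≥ 1, so the series converges in ℤ_7 to 1/(1 − a) = 1/(1 − 13377) = -1/13376. Expand this rational in ℤ_7: compute digits iteratively via d_i = x_i mod 7, x_{i+1} = (x_i − d_i)/7. The first 7 digits are (1, 0, 0, 4, 5, 0, 2).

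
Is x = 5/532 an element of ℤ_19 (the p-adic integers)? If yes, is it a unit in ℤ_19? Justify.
x ∉ ℤ_19 (v_19(x) = -1 < 0)

ℤ_19 = {x ∈ ℚ_19 : v_19(x) ≥ 0} and ℤ_19^× = {x ∈ ℤ_19 : v_19(x) = 0}. Here v_19(5/532) = v_19(num) − v_19(den) = -1; compare against these criteria.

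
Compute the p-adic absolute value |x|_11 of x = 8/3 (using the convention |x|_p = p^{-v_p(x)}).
|8/3|_11 = 1

Step 1 — compute v_11(x) by factoring powers of 11 out of the numerator and denominator: v_11(8/3) = 0. Step 2 — apply |x|_p = p^{-v_p(x)} = 11^{0} = 1.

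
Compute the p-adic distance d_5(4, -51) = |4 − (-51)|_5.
d_5(4, -51) = 1/5

Step 1 — x − y = 4 − (-51) = 55. Step 2 — v_5(55) = 1 (factor: 55 = (5^1 · 11); the sign does not affect v_p). Step 3 — |x − y|_5 = 5^{-1} = 1/5.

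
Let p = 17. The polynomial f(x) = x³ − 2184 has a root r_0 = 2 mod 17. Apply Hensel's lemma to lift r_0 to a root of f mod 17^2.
r_1 = 87 (mod 289)

Hensel: r_{i+1} = r_i − f(r_i)/f′(r_i) mod 17^{i+2}, where f′(x) = 3x². Iterate:
  r_0 = 2 (mod 17)
  r_1 = 87 (mod 289)
Final: r = 87 with f(r) ≡ 0 mod 17^2.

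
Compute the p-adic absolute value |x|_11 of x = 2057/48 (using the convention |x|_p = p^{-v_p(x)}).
|2057/48|_11 = 1/121

Step 1 — compute v_11(x) by factoring powers of 11 out of the numerator and denominator: v_11(2057/48) = 2. Step 2 — apply |x|_p = p^{-v_p(x)} = 11^{-2} = 1/121.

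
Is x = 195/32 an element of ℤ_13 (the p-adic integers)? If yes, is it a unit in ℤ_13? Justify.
x ∈ ℤ_13 but not a unit; v_13(x) = 1 > 0

ℤ_13 = {x ∈ ℚ_13 : v_13(x) ≥ 0} and ℤ_13^× = {x ∈ ℤ_13 : v_13(x) = 0}. Here v_13(195/32) = v_13(num) − v_13(den) = 1; compare against these criteria.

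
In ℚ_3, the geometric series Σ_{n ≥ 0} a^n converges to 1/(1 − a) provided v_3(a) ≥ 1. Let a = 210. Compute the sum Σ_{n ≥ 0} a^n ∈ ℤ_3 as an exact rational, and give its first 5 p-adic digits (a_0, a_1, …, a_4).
Σ a^n = 1/(1 − a) = -1/209;  first 5 digits = (1, 1, 0, 1, 2)

v_3(a) = 1 ≥ 1, so the series converges in ℤ_3 to 1/(1 − a) = 1/(1 − 210) = -1/209. Expand this rational in ℤ_3: compute digits iteratively via d_i = x_i mod 3, x_{i+1} = (x_i − d_i)/3. The first 5 digits are (1, 1, 0, 1, 2).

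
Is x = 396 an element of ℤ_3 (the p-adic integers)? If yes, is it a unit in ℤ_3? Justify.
x ∈ ℤ_3 but not a unit; v_3(x) = 2 > 0

ℤ_3 = {x ∈ ℚ_3 : v_3(x) ≥ 0} and ℤ_3^× = {x ∈ ℤ_3 : v_3(x) = 0}. Here v_3(396) = v_3(num) − v_3(den) = 2; compare against these criteria.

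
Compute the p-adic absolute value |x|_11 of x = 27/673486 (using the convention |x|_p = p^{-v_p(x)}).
|27/673486|_11 = 14641

Step 1 — compute v_11(x) by factoring powers of 11 out of the numerator and denominator: v_11(27/673486) = -4. Step 2 — apply |x|_p = p^{-v_p(x)} = 11^{4} = 14641.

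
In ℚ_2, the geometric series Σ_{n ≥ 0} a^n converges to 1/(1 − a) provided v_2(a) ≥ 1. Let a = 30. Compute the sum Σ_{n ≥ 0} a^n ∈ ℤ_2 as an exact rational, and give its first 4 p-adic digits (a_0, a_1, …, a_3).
Σ a^n = 1/(1 − a) = -1/29;  first 4 digits = (1, 1, 0, 1)

v_2(a) = 1 ≥ 1, so the series converges in ℤ_2 to 1/(1 − a) = 1/(1 − 30) = -1/29. Expand this rational in ℤ_2: compute digits iteratively via d_i = x_i mod 2, x_{i+1} = (x_i − d_i)/2. The first 4 digits are (1, 1, 0, 1).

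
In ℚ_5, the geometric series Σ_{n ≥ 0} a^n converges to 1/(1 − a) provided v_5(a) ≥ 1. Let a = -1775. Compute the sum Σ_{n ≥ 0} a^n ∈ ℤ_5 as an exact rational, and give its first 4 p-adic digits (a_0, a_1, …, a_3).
Σ a^n = 1/(1 − a) = 1/1776;  first 4 digits = (1, 0, 4, 0)

v_5(a) = 2 ≥ 1, so the series converges in ℤ_5 to 1/(1 − a) = 1/(1 − (-1775)) = 1/1776. Expand this rational in ℤ_5: compute digits iteratively via d_i = x_i mod 5, x_{i+1} = (x_i − d_i)/5. The first 4 digits are (1, 0, 4, 0).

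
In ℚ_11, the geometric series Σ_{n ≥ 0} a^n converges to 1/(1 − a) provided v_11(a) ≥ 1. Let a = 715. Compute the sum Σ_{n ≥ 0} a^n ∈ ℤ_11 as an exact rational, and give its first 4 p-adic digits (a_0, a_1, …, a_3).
Σ a^n = 1/(1 − a) = -1/714;  first 4 digits = (1, 10, 6, 9)

v_11(a) = 1 ≥ 1, so the series converges in ℤ_11 to 1/(1 − a) = 1/(1 − 715) = -1/714. Expand this rational in ℤ_11: compute digits iteratively via d_i = x_i mod 11, x_{i+1} = (x_i − d_i)/11. The first 4 digits are (1, 10, 6, 9).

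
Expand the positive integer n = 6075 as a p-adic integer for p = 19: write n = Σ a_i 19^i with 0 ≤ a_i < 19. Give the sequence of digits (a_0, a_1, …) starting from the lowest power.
(a_0, a_1, …) = (14, 15, 16)

Repeated division by 19 gives the digits low-to-high: 6075 = 14 + 15·19^1 + 16·19^2. Digit sequence: (14, 15, 16).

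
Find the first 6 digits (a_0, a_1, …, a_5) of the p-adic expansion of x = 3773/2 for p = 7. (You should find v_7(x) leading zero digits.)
(a_0, …, a_5) = (0, 0, 0, 2, 4, 3)

v_7(3773/2) = 3, so a_0 = ... = a_2 = 0. Factor out: x = 7^3 · u with u = 11/2 a unit in ℤ_7. Expand u iteratively via a_{v+i} = u_i mod 7, u_{i+1} = (u_i − a_{v+i})/7:
  u_0 = 11/2;  a_3 = 2;  u_1 = (u_0 − 2)/7 = 1/2
  u_1 = 1/2;  a_4 = 4;  u_2 = (u_1 − 4)/7 = -1/2
  u_2 = -1/2;  a_5 = 3;  u_3 = (u_2 − 3)/7 = -1/2
Digits: (0, 0, 0, 2, 4, 3).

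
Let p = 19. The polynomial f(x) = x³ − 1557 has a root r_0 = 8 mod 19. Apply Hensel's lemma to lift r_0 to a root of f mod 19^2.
r_1 = 350 (mod 361)

Hensel: r_{i+1} = r_i − f(r_i)/f′(r_i) mod 19^{i+2}, where f′(x) = 3x². Iterate:
  r_0 = 8 (mod 19)
  r_1 = 350 (mod 361)
Final: r = 350 with f(r) ≡ 0 mod 19^2.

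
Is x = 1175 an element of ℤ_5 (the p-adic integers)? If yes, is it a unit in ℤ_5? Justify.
x ∈ ℤ_5 but not a unit; v_5(x) = 2 > 0

ℤ_5 = {x ∈ ℚ_5 : v_5(x) ≥ 0} and ℤ_5^× = {x ∈ ℤ_5 : v_5(x) = 0}. Here v_5(1175) = v_5(num) − v_5(den) = 2; compare against these criteria.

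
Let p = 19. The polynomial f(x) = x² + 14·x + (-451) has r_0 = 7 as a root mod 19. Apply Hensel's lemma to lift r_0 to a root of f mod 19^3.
r_2 = 4453 (mod 6859)

Hensel: r_{i+1} = r_i − f(r_i)·(f′(r_i))^{-1} mod 19^{i+2}, f′(x) = 2x + 14. Iterate:
  r_0 = 7 (mod 19)
  r_1 = 121 (mod 361)
  r_2 = 4453 (mod 6859)
Final: r = 4453 satisfies f(r) ≡ 0 mod 19^3.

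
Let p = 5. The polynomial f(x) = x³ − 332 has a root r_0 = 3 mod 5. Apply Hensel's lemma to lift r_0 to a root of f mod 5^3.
r_2 = 18 (mod 125)

Hensel: r_{i+1} = r_i − f(r_i)/f′(r_i) mod 5^{i+2}, where f′(x) = 3x². Iterate:
  r_0 = 3 (mod 5)
  r_1 = 18 (mod 25)
  r_2 = 18 (mod 125)
Final: r = 18 with f(r) ≡ 0 mod 5^3.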